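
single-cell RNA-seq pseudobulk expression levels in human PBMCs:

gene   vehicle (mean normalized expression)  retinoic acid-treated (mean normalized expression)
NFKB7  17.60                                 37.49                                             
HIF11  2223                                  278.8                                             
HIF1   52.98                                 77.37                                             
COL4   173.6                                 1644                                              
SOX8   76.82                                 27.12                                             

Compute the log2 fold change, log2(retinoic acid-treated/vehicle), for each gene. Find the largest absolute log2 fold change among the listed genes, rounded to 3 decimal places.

log2(37.49/17.60) = 1.091  (NFKB7)
log2(278.8/2223) = -2.995  (HIF11)
log2(77.37/52.98) = 0.546  (HIF1)
log2(1644/173.6) = 3.243  (COL4)
log2(27.12/76.82) = -1.502  (SOX8)
The largest magnitude belongs to COL4.

3.243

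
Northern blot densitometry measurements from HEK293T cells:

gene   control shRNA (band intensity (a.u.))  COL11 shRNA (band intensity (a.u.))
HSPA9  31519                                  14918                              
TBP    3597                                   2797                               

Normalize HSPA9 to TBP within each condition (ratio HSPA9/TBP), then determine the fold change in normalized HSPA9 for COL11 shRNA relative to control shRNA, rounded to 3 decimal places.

0.609

HSPA9/TBP (control shRNA) = 31519 / 3597 = 8.7626
HSPA9/TBP (COL11 shRNA) = 14918 / 2797 = 5.3336
Fold change = 5.3336 / 8.7626 = 0.6087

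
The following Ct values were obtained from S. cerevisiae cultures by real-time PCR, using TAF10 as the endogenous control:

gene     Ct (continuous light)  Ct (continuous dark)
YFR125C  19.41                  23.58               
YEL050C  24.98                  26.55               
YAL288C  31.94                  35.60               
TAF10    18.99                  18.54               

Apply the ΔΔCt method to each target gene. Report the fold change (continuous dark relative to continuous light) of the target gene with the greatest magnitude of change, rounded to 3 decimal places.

YFR125C: ΔΔCt = (23.58−18.54) − (19.41−18.99) = 5.04 − 0.42 = 4.62; fold change = 2^-4.62 = 0.041
YEL050C: ΔΔCt = (26.55−18.54) − (24.98−18.99) = 8.01 − 5.99 = 2.02; fold change = 2^-2.02 = 0.247
YAL288C: ΔΔCt = (35.60−18.54) − (31.94−18.99) = 17.06 − 12.95 = 4.11; fold change = 2^-4.11 = 0.058
YFR125C has the largest |ΔΔCt| = 4.62.

0.041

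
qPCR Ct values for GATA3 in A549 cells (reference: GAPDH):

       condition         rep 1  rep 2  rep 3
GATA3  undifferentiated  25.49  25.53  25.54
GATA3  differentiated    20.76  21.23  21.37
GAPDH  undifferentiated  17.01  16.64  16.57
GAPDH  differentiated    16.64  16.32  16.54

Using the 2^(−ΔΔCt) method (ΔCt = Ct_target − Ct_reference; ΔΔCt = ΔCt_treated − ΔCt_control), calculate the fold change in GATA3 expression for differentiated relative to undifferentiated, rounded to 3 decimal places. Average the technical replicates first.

Mean Ct: GATA3 undifferentiated 25.520; GATA3 differentiated 21.120; GAPDH undifferentiated 16.740; GAPDH differentiated 16.500
ΔCt(undifferentiated) = 25.520 − 16.740 = 8.780
ΔCt(differentiated) = 21.120 − 16.500 = 4.620
ΔΔCt = 4.620 − 8.780 = -4.160
Fold change = 2^(−(-4.160)) = 2^4.160 = 17.8766

17.877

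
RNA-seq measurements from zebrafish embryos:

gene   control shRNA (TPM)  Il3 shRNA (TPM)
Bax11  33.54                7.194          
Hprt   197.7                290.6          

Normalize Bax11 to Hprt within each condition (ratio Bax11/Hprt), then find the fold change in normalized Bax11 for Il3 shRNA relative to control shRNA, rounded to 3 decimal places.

0.146

Bax11/Hprt (control shRNA) = 33.54 / 197.7 = 0.16965
Bax11/Hprt (Il3 shRNA) = 7.194 / 290.6 = 0.024756
Fold change = 0.024756 / 0.16965 = 0.1459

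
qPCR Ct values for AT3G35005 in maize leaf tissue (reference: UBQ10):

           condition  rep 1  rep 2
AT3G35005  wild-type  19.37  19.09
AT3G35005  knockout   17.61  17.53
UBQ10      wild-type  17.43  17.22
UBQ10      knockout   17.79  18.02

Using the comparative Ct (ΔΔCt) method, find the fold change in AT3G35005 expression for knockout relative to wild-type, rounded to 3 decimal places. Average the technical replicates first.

Mean Ct: AT3G35005 wild-type 19.230; AT3G35005 knockout 17.570; UBQ10 wild-type 17.325; UBQ10 knockout 17.905
ΔCt(wild-type) = 19.230 − 17.325 = 1.905
ΔCt(knockout) = 17.570 − 17.905 = -0.335
ΔΔCt = -0.335 − 1.905 = -2.240
Fold change = 2^(−(-2.240)) = 2^2.240 = 4.7240

4.724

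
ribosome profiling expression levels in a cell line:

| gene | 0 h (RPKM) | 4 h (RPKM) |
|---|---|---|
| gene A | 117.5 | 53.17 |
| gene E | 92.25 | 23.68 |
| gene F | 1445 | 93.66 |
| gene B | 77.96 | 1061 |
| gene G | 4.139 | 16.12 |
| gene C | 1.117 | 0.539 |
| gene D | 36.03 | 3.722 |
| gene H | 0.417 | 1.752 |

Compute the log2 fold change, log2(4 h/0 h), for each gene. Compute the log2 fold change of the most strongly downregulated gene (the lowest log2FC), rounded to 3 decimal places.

log2(53.17/117.5) = -1.144  (gene A)
log2(23.68/92.25) = -1.962  (gene E)
log2(93.66/1445) = -3.947  (gene F)
log2(1061/77.96) = 3.767  (gene B)
log2(16.12/4.139) = 1.961  (gene G)
log2(0.539/1.117) = -1.051  (gene C)
log2(3.722/36.03) = -3.275  (gene D)
log2(1.752/0.417) = 2.071  (gene H)
gene F is most strongly downregulated.

-3.947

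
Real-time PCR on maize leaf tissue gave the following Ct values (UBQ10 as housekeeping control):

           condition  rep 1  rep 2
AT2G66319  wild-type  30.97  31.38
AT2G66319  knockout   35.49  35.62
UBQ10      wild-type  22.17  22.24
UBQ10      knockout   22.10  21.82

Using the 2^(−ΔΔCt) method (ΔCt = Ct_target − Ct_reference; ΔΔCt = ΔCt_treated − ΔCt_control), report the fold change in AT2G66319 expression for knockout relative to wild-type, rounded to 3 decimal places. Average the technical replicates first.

0.041

Mean Ct: AT2G66319 wild-type 31.175; AT2G66319 knockout 35.555; UBQ10 wild-type 22.205; UBQ10 knockout 21.960
ΔCt(wild-type) = 31.175 − 22.205 = 8.970
ΔCt(knockout) = 35.555 − 21.960 = 13.595
ΔΔCt = 13.595 − 8.970 = 4.625
Fold change = 2^(−4.625) = 0.0405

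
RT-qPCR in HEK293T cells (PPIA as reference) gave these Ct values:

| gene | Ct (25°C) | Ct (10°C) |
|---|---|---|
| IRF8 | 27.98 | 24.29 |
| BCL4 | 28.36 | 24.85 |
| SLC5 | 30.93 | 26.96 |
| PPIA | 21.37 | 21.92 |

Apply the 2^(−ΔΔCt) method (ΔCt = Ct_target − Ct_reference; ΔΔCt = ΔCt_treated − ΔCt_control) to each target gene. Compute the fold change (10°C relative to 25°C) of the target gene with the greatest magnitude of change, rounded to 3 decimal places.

22.943

IRF8: ΔΔCt = (24.29−21.92) − (27.98−21.37) = 2.37 − 6.61 = -4.24; fold change = 2^4.24 = 18.896
BCL4: ΔΔCt = (24.85−21.92) − (28.36−21.37) = 2.93 − 6.99 = -4.06; fold change = 2^4.06 = 16.679
SLC5: ΔΔCt = (26.96−21.92) − (30.93−21.37) = 5.04 − 9.56 = -4.52; fold change = 2^4.52 = 22.943
SLC5 has the largest |ΔΔCt| = 4.52.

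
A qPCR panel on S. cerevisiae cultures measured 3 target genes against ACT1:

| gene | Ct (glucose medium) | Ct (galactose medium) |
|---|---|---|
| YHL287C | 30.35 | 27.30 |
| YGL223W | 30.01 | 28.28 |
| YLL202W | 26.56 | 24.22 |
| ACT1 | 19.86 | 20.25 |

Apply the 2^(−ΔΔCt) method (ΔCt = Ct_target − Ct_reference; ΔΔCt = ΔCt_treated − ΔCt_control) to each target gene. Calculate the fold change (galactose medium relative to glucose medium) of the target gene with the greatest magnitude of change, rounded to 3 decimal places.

10.853

YHL287C: ΔΔCt = (27.30−20.25) − (30.35−19.86) = 7.05 − 10.49 = -3.44; fold change = 2^3.44 = 10.853
YGL223W: ΔΔCt = (28.28−20.25) − (30.01−19.86) = 8.03 − 10.15 = -2.12; fold change = 2^2.12 = 4.347
YLL202W: ΔΔCt = (24.22−20.25) − (26.56−19.86) = 3.97 − 6.70 = -2.73; fold change = 2^2.73 = 6.635
YHL287C has the largest |ΔΔCt| = 3.44.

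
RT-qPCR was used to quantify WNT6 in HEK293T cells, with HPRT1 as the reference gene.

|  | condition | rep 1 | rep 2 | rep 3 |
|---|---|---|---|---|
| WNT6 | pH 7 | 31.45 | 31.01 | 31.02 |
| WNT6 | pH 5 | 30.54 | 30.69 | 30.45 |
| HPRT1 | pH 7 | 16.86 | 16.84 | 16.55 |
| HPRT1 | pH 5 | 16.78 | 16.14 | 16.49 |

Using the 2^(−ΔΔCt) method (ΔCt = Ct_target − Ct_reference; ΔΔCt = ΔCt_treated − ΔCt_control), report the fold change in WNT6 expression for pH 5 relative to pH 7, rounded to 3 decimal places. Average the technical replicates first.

1.248

Mean Ct: WNT6 pH 7 31.160; WNT6 pH 5 30.560; HPRT1 pH 7 16.750; HPRT1 pH 5 16.470
ΔCt(pH 7) = 31.160 − 16.750 = 14.410
ΔCt(pH 5) = 30.560 − 16.470 = 14.090
ΔΔCt = 14.090 − 14.410 = -0.320
Fold change = 2^(−(-0.320)) = 2^0.320 = 1.2483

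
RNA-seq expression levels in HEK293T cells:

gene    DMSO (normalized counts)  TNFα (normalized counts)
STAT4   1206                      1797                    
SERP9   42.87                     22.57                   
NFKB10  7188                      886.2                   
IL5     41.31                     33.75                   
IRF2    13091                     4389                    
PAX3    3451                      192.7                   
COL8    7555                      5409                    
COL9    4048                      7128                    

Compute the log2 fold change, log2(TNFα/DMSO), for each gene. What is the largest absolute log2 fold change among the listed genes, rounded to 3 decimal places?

4.163

log2(1797/1206) = 0.575  (STAT4)
log2(22.57/42.87) = -0.926  (SERP9)
log2(886.2/7188) = -3.020  (NFKB10)
log2(33.75/41.31) = -0.292  (IL5)
log2(4389/13091) = -1.577  (IRF2)
log2(192.7/3451) = -4.163  (PAX3)
log2(5409/7555) = -0.482  (COL8)
log2(7128/4048) = 0.816  (COL9)
The largest magnitude belongs to PAX3.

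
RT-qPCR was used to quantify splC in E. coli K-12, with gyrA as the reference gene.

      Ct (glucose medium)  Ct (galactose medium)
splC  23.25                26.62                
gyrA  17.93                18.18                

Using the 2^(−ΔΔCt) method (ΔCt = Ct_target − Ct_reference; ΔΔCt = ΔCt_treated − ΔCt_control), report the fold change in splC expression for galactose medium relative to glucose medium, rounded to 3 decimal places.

ΔCt(glucose medium) = 23.250 − 17.930 = 5.320
ΔCt(galactose medium) = 26.620 − 18.180 = 8.440
ΔΔCt = 8.440 − 5.320 = 3.120
Fold change = 2^(−3.120) = 0.1150

0.115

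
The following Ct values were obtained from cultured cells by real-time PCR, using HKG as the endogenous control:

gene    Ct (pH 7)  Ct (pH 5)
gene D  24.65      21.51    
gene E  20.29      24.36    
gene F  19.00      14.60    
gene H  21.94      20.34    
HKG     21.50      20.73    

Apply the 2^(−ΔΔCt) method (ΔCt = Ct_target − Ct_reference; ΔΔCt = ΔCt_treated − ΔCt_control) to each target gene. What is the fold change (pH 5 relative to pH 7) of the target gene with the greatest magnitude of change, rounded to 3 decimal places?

0.035

gene D: ΔΔCt = (21.51−20.73) − (24.65−21.50) = 0.78 − 3.15 = -2.37; fold change = 2^2.37 = 5.169
gene E: ΔΔCt = (24.36−20.73) − (20.29−21.50) = 3.63 − (-1.21) = 4.84; fold change = 2^-4.84 = 0.035
gene F: ΔΔCt = (14.60−20.73) − (19.00−21.50) = -6.13 − (-2.50) = -3.63; fold change = 2^3.63 = 12.381
gene H: ΔΔCt = (20.34−20.73) − (21.94−21.50) = -0.39 − 0.44 = -0.83; fold change = 2^0.83 = 1.778
gene E has the largest |ΔΔCt| = 4.84.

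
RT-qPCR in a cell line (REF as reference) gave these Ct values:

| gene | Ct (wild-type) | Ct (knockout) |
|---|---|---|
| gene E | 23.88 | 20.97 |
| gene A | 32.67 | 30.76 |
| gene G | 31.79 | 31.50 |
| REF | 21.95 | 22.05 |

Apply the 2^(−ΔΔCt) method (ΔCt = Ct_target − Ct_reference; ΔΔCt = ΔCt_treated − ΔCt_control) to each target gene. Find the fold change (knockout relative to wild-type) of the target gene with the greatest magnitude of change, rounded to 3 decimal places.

gene E: ΔΔCt = (20.97−22.05) − (23.88−21.95) = -1.08 − 1.93 = -3.01; fold change = 2^3.01 = 8.056
gene A: ΔΔCt = (30.76−22.05) − (32.67−21.95) = 8.71 − 10.72 = -2.01; fold change = 2^2.01 = 4.028
gene G: ΔΔCt = (31.50−22.05) − (31.79−21.95) = 9.45 − 9.84 = -0.39; fold change = 2^0.39 = 1.310
gene E has the largest |ΔΔCt| = 3.01.

8.056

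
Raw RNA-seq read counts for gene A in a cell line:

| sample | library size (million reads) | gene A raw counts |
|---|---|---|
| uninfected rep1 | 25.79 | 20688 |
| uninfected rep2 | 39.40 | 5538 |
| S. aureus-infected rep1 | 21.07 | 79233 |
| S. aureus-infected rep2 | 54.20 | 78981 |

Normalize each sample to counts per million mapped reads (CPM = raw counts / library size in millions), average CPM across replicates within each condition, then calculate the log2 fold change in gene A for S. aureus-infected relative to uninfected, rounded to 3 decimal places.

2.468

CPM(uninfected rep1) = 20688 / 25.79 = 802.1714
CPM(uninfected rep2) = 5538 / 39.40 = 140.5584
CPM(S. aureus-infected rep1) = 79233 / 21.07 = 3760.4651
CPM(S. aureus-infected rep2) = 78981 / 54.20 = 1457.2140
mean CPM(uninfected) = 471.3649; mean CPM(S. aureus-infected) = 2608.8396
Fold change = 2608.8396 / 471.3649 = 5.53465
log2(5.53465) = 2.4685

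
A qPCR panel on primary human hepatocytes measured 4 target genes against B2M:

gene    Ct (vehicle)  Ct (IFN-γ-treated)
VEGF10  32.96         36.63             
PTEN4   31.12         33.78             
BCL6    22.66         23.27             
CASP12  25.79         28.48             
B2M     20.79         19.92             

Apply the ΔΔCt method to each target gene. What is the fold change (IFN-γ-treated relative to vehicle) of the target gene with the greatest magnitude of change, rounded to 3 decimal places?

0.043

VEGF10: ΔΔCt = (36.63−19.92) − (32.96−20.79) = 16.71 − 12.17 = 4.54; fold change = 2^-4.54 = 0.043
PTEN4: ΔΔCt = (33.78−19.92) − (31.12−20.79) = 13.86 − 10.33 = 3.53; fold change = 2^-3.53 = 0.087
BCL6: ΔΔCt = (23.27−19.92) − (22.66−20.79) = 3.35 − 1.87 = 1.48; fold change = 2^-1.48 = 0.358
CASP12: ΔΔCt = (28.48−19.92) − (25.79−20.79) = 8.56 − 5.00 = 3.56; fold change = 2^-3.56 = 0.085
VEGF10 has the largest |ΔΔCt| = 4.54.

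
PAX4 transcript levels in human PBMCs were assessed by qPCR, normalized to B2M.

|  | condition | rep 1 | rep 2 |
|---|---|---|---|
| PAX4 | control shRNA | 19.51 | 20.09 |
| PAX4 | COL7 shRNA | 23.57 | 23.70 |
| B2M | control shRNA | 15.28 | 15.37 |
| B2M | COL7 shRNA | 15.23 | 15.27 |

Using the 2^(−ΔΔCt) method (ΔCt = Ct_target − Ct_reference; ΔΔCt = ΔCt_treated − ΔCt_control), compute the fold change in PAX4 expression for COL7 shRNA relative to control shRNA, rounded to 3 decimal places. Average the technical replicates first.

0.067

Mean Ct: PAX4 control shRNA 19.800; PAX4 COL7 shRNA 23.635; B2M control shRNA 15.325; B2M COL7 shRNA 15.250
ΔCt(control shRNA) = 19.800 − 15.325 = 4.475
ΔCt(COL7 shRNA) = 23.635 − 15.250 = 8.385
ΔΔCt = 8.385 − 4.475 = 3.910
Fold change = 2^(−3.910) = 0.0665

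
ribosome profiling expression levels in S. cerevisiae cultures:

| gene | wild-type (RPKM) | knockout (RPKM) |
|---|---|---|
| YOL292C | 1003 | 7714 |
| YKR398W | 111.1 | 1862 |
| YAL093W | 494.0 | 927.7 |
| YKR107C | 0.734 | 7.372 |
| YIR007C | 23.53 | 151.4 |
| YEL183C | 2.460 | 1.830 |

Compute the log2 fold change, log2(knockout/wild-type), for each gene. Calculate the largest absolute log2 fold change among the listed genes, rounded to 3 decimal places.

4.067

log2(7714/1003) = 2.943  (YOL292C)
log2(1862/111.1) = 4.067  (YKR398W)
log2(927.7/494.0) = 0.909  (YAL093W)
log2(7.372/0.734) = 3.328  (YKR107C)
log2(151.4/23.53) = 2.686  (YIR007C)
log2(1.830/2.460) = -0.427  (YEL183C)
The largest magnitude belongs to YKR398W.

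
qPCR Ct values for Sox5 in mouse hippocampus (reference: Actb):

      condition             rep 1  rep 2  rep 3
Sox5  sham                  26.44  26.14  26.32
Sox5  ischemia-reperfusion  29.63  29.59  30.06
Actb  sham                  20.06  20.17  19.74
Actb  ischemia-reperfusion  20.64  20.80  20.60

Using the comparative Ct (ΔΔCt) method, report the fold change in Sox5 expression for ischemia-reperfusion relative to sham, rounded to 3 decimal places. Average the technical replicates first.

Mean Ct: Sox5 sham 26.300; Sox5 ischemia-reperfusion 29.760; Actb sham 19.990; Actb ischemia-reperfusion 20.680
ΔCt(sham) = 26.300 − 19.990 = 6.310
ΔCt(ischemia-reperfusion) = 29.760 − 20.680 = 9.080
ΔΔCt = 9.080 − 6.310 = 2.770
Fold change = 2^(−2.770) = 0.1466

0.147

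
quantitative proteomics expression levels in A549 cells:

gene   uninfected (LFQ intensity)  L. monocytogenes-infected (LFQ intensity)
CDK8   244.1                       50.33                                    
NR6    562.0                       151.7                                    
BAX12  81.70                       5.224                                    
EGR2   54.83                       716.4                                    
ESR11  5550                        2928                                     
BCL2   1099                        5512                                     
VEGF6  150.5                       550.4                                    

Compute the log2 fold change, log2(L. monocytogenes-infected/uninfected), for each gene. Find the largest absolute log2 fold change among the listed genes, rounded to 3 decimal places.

log2(50.33/244.1) = -2.278  (CDK8)
log2(151.7/562.0) = -1.889  (NR6)
log2(5.224/81.70) = -3.967  (BAX12)
log2(716.4/54.83) = 3.708  (EGR2)
log2(2928/5550) = -0.923  (ESR11)
log2(5512/1099) = 2.326  (BCL2)
log2(550.4/150.5) = 1.871  (VEGF6)
The largest magnitude belongs to BAX12.

3.967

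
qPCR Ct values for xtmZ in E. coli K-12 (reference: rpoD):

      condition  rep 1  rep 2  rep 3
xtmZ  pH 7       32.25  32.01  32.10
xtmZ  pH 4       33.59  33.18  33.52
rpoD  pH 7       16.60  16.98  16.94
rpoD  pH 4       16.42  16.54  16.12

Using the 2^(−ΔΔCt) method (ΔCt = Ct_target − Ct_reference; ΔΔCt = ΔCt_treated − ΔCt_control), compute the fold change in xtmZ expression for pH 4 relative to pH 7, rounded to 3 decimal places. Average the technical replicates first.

0.289

Mean Ct: xtmZ pH 7 32.120; xtmZ pH 4 33.430; rpoD pH 7 16.840; rpoD pH 4 16.360
ΔCt(pH 7) = 32.120 − 16.840 = 15.280
ΔCt(pH 4) = 33.430 − 16.360 = 17.070
ΔΔCt = 17.070 − 15.280 = 1.790
Fold change = 2^(−1.790) = 0.2892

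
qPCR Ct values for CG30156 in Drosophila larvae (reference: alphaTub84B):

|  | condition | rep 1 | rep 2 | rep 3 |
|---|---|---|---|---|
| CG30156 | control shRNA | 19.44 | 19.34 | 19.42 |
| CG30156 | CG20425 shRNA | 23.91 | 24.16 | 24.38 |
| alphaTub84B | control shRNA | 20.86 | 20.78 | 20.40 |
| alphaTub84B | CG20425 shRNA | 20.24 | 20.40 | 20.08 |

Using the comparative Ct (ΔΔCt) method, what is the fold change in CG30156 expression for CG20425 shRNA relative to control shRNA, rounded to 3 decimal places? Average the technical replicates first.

Mean Ct: CG30156 control shRNA 19.400; CG30156 CG20425 shRNA 24.150; alphaTub84B control shRNA 20.680; alphaTub84B CG20425 shRNA 20.240
ΔCt(control shRNA) = 19.400 − 20.680 = -1.280
ΔCt(CG20425 shRNA) = 24.150 − 20.240 = 3.910
ΔΔCt = 3.910 − (-1.280) = 5.190
Fold change = 2^(−5.190) = 0.0274

0.027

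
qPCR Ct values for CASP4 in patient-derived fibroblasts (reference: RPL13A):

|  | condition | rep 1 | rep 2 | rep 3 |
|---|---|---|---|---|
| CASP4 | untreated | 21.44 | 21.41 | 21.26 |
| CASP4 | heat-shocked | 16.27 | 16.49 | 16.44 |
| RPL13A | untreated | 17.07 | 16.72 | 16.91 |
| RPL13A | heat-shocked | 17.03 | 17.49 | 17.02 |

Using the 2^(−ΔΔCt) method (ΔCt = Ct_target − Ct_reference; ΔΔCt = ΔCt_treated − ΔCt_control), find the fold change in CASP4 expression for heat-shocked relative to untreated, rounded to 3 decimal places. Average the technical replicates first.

38.055

Mean Ct: CASP4 untreated 21.370; CASP4 heat-shocked 16.400; RPL13A untreated 16.900; RPL13A heat-shocked 17.180
ΔCt(untreated) = 21.370 − 16.900 = 4.470
ΔCt(heat-shocked) = 16.400 − 17.180 = -0.780
ΔΔCt = -0.780 − 4.470 = -5.250
Fold change = 2^(−(-5.250)) = 2^5.250 = 38.0546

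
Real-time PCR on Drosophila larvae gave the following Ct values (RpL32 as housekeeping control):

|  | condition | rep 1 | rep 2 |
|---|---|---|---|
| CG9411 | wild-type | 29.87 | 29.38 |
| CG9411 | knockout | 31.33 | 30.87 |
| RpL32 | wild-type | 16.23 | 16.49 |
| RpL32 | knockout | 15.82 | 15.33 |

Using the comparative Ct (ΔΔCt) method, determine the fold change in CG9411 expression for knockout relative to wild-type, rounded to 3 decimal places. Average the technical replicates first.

Mean Ct: CG9411 wild-type 29.625; CG9411 knockout 31.100; RpL32 wild-type 16.360; RpL32 knockout 15.575
ΔCt(wild-type) = 29.625 − 16.360 = 13.265
ΔCt(knockout) = 31.100 − 15.575 = 15.525
ΔΔCt = 15.525 − 13.265 = 2.260
Fold change = 2^(−2.260) = 0.2088

0.209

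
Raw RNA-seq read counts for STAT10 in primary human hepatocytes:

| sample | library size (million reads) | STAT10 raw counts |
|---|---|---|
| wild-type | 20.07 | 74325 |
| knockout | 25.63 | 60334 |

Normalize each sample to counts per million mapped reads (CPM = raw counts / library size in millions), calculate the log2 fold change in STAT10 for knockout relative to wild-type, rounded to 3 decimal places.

-0.654

CPM(wild-type) = 74325 / 20.07 = 3703.2885
CPM(knockout) = 60334 / 25.63 = 2354.0382
Fold change = 2354.0382 / 3703.2885 = 0.63566
log2(0.63566) = -0.6537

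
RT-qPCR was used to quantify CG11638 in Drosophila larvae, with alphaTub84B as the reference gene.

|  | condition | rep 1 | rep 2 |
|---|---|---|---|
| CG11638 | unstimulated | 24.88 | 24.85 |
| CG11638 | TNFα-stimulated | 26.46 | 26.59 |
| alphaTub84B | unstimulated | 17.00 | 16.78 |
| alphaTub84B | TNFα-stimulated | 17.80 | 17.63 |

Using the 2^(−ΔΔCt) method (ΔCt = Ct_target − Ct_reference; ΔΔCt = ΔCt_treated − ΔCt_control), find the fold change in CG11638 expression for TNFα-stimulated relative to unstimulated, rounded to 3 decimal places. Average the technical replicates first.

Mean Ct: CG11638 unstimulated 24.865; CG11638 TNFα-stimulated 26.525; alphaTub84B unstimulated 16.890; alphaTub84B TNFα-stimulated 17.715
ΔCt(unstimulated) = 24.865 − 16.890 = 7.975
ΔCt(TNFα-stimulated) = 26.525 − 17.715 = 8.810
ΔΔCt = 8.810 − 7.975 = 0.835
Fold change = 2^(−0.835) = 0.5606

0.561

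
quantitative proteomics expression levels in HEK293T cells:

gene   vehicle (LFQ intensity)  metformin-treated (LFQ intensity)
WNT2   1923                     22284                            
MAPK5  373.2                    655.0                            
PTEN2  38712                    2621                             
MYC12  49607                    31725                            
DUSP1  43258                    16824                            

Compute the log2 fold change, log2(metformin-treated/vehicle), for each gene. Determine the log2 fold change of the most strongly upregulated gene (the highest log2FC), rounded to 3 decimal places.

log2(22284/1923) = 3.535  (WNT2)
log2(655.0/373.2) = 0.812  (MAPK5)
log2(2621/38712) = -3.885  (PTEN2)
log2(31725/49607) = -0.645  (MYC12)
log2(16824/43258) = -1.362  (DUSP1)
WNT2 is most strongly upregulated.

3.535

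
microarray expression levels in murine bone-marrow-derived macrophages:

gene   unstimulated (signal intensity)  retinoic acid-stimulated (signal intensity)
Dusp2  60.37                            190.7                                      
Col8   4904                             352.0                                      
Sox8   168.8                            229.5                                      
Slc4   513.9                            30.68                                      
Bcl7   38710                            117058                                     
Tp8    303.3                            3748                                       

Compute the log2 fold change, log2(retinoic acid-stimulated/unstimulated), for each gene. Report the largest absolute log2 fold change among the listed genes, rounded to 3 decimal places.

log2(190.7/60.37) = 1.659  (Dusp2)
log2(352.0/4904) = -3.800  (Col8)
log2(229.5/168.8) = 0.443  (Sox8)
log2(30.68/513.9) = -4.066  (Slc4)
log2(117058/38710) = 1.596  (Bcl7)
log2(3748/303.3) = 3.627  (Tp8)
The largest magnitude belongs to Slc4.

4.066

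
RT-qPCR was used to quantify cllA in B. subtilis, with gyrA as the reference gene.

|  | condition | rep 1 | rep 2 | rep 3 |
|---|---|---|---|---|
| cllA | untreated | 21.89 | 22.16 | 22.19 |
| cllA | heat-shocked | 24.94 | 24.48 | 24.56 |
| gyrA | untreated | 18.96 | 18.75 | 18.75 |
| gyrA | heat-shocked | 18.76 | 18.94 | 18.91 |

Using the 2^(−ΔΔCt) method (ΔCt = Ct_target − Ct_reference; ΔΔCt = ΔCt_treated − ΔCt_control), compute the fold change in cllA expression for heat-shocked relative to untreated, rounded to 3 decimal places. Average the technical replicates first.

0.173

Mean Ct: cllA untreated 22.080; cllA heat-shocked 24.660; gyrA untreated 18.820; gyrA heat-shocked 18.870
ΔCt(untreated) = 22.080 − 18.820 = 3.260
ΔCt(heat-shocked) = 24.660 − 18.870 = 5.790
ΔΔCt = 5.790 − 3.260 = 2.530
Fold change = 2^(−2.530) = 0.1731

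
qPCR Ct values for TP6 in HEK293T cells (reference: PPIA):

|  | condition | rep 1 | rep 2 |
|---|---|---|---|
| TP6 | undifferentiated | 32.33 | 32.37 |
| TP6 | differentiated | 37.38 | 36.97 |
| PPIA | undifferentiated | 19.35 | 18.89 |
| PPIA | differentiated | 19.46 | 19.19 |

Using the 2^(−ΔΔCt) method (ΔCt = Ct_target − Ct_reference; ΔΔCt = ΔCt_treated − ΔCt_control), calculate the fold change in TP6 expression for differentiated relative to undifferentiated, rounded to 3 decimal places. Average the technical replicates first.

Mean Ct: TP6 undifferentiated 32.350; TP6 differentiated 37.175; PPIA undifferentiated 19.120; PPIA differentiated 19.325
ΔCt(undifferentiated) = 32.350 − 19.120 = 13.230
ΔCt(differentiated) = 37.175 − 19.325 = 17.850
ΔΔCt = 17.850 − 13.230 = 4.620
Fold change = 2^(−4.620) = 0.0407

0.041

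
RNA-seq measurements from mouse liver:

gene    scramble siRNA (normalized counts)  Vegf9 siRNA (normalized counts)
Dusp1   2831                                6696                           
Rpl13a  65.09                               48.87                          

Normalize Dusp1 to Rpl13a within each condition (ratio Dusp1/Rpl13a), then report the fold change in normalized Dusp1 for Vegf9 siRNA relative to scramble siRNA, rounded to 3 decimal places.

3.150

Dusp1/Rpl13a (scramble siRNA) = 2831 / 65.09 = 43.494
Dusp1/Rpl13a (Vegf9 siRNA) = 6696 / 48.87 = 137.02
Fold change = 137.02 / 43.494 = 3.1503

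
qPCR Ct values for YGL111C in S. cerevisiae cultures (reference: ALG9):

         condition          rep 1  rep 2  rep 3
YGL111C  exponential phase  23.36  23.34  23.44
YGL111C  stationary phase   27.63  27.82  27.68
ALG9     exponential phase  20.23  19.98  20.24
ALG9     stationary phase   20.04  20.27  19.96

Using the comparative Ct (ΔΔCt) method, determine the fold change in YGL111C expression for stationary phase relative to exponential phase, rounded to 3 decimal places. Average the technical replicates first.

Mean Ct: YGL111C exponential phase 23.380; YGL111C stationary phase 27.710; ALG9 exponential phase 20.150; ALG9 stationary phase 20.090
ΔCt(exponential phase) = 23.380 − 20.150 = 3.230
ΔCt(stationary phase) = 27.710 − 20.090 = 7.620
ΔΔCt = 7.620 − 3.230 = 4.390
Fold change = 2^(−4.390) = 0.0477

0.048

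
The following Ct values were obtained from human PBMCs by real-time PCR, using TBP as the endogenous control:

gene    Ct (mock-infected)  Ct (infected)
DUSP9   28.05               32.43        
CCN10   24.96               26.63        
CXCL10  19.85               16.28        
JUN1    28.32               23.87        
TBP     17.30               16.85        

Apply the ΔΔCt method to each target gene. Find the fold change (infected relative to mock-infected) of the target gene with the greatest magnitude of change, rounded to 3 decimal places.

DUSP9: ΔΔCt = (32.43−16.85) − (28.05−17.30) = 15.58 − 10.75 = 4.83; fold change = 2^-4.83 = 0.035
CCN10: ΔΔCt = (26.63−16.85) − (24.96−17.30) = 9.78 − 7.66 = 2.12; fold change = 2^-2.12 = 0.230
CXCL10: ΔΔCt = (16.28−16.85) − (19.85−17.30) = -0.57 − 2.55 = -3.12; fold change = 2^3.12 = 8.694
JUN1: ΔΔCt = (23.87−16.85) − (28.32−17.30) = 7.02 − 11.02 = -4.00; fold change = 2^4.00 = 16.000
DUSP9 has the largest |ΔΔCt| = 4.83.

0.035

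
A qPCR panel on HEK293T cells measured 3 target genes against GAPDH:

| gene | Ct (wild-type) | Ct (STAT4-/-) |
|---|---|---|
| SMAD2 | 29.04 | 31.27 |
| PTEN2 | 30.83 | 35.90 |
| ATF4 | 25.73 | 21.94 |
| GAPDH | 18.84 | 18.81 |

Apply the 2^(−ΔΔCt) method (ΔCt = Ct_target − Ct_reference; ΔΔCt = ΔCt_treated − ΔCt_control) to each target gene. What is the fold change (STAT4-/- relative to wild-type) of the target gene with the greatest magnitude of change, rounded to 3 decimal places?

0.029

SMAD2: ΔΔCt = (31.27−18.81) − (29.04−18.84) = 12.46 − 10.20 = 2.26; fold change = 2^-2.26 = 0.209
PTEN2: ΔΔCt = (35.90−18.81) − (30.83−18.84) = 17.09 − 11.99 = 5.10; fold change = 2^-5.10 = 0.029
ATF4: ΔΔCt = (21.94−18.81) − (25.73−18.84) = 3.13 − 6.89 = -3.76; fold change = 2^3.76 = 13.548
PTEN2 has the largest |ΔΔCt| = 5.10.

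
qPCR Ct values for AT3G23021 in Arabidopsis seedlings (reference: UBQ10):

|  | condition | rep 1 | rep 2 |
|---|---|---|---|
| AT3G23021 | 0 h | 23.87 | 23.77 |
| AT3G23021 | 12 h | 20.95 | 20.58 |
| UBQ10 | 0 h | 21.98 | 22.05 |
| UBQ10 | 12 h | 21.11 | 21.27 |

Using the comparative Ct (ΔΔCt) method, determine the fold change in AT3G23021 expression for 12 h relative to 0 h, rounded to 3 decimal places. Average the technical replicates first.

Mean Ct: AT3G23021 0 h 23.820; AT3G23021 12 h 20.765; UBQ10 0 h 22.015; UBQ10 12 h 21.190
ΔCt(0 h) = 23.820 − 22.015 = 1.805
ΔCt(12 h) = 20.765 − 21.190 = -0.425
ΔΔCt = -0.425 − 1.805 = -2.230
Fold change = 2^(−(-2.230)) = 2^2.230 = 4.6913

4.691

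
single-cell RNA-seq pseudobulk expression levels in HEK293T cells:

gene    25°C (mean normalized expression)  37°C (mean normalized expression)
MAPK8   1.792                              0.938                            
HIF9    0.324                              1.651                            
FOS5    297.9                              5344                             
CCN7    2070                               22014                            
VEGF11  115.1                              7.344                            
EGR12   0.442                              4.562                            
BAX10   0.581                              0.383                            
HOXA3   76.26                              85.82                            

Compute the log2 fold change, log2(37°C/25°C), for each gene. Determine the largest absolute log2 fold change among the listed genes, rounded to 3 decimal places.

4.165

log2(0.938/1.792) = -0.934  (MAPK8)
log2(1.651/0.324) = 2.349  (HIF9)
log2(5344/297.9) = 4.165  (FOS5)
log2(22014/2070) = 3.411  (CCN7)
log2(7.344/115.1) = -3.970  (VEGF11)
log2(4.562/0.442) = 3.368  (EGR12)
log2(0.383/0.581) = -0.601  (BAX10)
log2(85.82/76.26) = 0.170  (HOXA3)
The largest magnitude belongs to FOS5.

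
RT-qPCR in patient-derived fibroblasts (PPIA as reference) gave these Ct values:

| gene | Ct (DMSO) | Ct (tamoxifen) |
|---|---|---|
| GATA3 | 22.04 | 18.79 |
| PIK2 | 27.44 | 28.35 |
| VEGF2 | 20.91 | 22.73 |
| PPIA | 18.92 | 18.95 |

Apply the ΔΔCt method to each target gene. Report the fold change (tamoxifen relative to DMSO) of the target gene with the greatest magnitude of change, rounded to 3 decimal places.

9.714

GATA3: ΔΔCt = (18.79−18.95) − (22.04−18.92) = -0.16 − 3.12 = -3.28; fold change = 2^3.28 = 9.714
PIK2: ΔΔCt = (28.35−18.95) − (27.44−18.92) = 9.40 − 8.52 = 0.88; fold change = 2^-0.88 = 0.543
VEGF2: ΔΔCt = (22.73−18.95) − (20.91−18.92) = 3.78 − 1.99 = 1.79; fold change = 2^-1.79 = 0.289
GATA3 has the largest |ΔΔCt| = 3.28.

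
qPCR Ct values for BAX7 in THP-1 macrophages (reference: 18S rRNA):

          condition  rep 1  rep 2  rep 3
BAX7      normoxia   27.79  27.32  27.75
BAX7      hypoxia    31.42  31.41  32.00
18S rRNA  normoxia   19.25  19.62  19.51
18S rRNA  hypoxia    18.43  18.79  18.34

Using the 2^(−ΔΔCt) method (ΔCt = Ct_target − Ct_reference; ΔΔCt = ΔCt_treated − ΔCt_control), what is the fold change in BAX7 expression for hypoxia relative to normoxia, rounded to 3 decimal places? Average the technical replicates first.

0.033

Mean Ct: BAX7 normoxia 27.620; BAX7 hypoxia 31.610; 18S rRNA normoxia 19.460; 18S rRNA hypoxia 18.520
ΔCt(normoxia) = 27.620 − 19.460 = 8.160
ΔCt(hypoxia) = 31.610 − 18.520 = 13.090
ΔΔCt = 13.090 − 8.160 = 4.930
Fold change = 2^(−4.930) = 0.0328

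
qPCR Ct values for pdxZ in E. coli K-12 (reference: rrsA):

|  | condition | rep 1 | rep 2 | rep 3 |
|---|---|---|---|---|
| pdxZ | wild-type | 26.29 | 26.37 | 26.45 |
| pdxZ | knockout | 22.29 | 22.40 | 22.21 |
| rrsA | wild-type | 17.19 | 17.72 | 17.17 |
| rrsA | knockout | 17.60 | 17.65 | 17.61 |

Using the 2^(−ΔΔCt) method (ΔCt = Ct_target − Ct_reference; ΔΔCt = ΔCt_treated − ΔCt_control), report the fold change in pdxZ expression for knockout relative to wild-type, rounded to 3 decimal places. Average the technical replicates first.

Mean Ct: pdxZ wild-type 26.370; pdxZ knockout 22.300; rrsA wild-type 17.360; rrsA knockout 17.620
ΔCt(wild-type) = 26.370 − 17.360 = 9.010
ΔCt(knockout) = 22.300 − 17.620 = 4.680
ΔΔCt = 4.680 − 9.010 = -4.330
Fold change = 2^(−(-4.330)) = 2^4.330 = 20.1122

20.112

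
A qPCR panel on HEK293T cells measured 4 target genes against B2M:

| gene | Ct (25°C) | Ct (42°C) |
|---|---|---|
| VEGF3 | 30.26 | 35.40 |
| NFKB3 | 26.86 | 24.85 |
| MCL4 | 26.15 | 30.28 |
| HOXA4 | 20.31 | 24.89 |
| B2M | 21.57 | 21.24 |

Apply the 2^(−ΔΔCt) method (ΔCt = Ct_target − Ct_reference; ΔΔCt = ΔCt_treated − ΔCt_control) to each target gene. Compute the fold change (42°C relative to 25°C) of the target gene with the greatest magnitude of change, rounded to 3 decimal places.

0.023

VEGF3: ΔΔCt = (35.40−21.24) − (30.26−21.57) = 14.16 − 8.69 = 5.47; fold change = 2^-5.47 = 0.023
NFKB3: ΔΔCt = (24.85−21.24) − (26.86−21.57) = 3.61 − 5.29 = -1.68; fold change = 2^1.68 = 3.204
MCL4: ΔΔCt = (30.28−21.24) − (26.15−21.57) = 9.04 − 4.58 = 4.46; fold change = 2^-4.46 = 0.045
HOXA4: ΔΔCt = (24.89−21.24) − (20.31−21.57) = 3.65 − (-1.26) = 4.91; fold change = 2^-4.91 = 0.033
VEGF3 has the largest |ΔΔCt| = 5.47.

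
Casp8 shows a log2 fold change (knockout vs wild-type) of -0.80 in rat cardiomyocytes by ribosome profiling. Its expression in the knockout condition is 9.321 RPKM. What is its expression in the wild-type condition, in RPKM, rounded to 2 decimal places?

Fold change = 2^(-0.80) = 0.5743
wild-type expression = 9.321 / 0.5743 = 16.23

16.23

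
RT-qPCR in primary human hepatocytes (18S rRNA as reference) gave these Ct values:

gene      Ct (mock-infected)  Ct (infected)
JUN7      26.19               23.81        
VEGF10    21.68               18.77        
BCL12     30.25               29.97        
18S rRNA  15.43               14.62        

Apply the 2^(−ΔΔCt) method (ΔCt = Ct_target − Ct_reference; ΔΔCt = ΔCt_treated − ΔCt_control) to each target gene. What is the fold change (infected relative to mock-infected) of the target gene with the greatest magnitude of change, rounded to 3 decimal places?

4.287

JUN7: ΔΔCt = (23.81−14.62) − (26.19−15.43) = 9.19 − 10.76 = -1.57; fold change = 2^1.57 = 2.969
VEGF10: ΔΔCt = (18.77−14.62) − (21.68−15.43) = 4.15 − 6.25 = -2.10; fold change = 2^2.10 = 4.287
BCL12: ΔΔCt = (29.97−14.62) − (30.25−15.43) = 15.35 − 14.82 = 0.53; fold change = 2^-0.53 = 0.693
VEGF10 has the largest |ΔΔCt| = 2.10.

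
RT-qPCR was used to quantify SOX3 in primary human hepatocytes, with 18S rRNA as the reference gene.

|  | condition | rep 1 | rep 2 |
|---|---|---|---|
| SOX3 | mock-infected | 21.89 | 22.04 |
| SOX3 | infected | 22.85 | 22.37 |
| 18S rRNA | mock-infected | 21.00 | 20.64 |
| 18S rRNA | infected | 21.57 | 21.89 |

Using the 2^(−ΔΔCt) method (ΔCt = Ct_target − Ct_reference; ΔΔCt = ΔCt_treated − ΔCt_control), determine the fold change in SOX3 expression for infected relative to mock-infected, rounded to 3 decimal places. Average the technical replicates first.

1.202

Mean Ct: SOX3 mock-infected 21.965; SOX3 infected 22.610; 18S rRNA mock-infected 20.820; 18S rRNA infected 21.730
ΔCt(mock-infected) = 21.965 − 20.820 = 1.145
ΔCt(infected) = 22.610 − 21.730 = 0.880
ΔΔCt = 0.880 − 1.145 = -0.265
Fold change = 2^(−(-0.265)) = 2^0.265 = 1.2016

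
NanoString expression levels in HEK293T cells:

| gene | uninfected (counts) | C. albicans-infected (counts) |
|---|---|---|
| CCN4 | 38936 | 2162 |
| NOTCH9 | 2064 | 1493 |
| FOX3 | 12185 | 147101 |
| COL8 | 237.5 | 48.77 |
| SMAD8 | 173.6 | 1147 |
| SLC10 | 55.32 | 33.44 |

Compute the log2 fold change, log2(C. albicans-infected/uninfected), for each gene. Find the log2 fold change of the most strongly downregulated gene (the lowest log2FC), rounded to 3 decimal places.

-4.171

log2(2162/38936) = -4.171  (CCN4)
log2(1493/2064) = -0.467  (NOTCH9)
log2(147101/12185) = 3.594  (FOX3)
log2(48.77/237.5) = -2.284  (COL8)
log2(1147/173.6) = 2.724  (SMAD8)
log2(33.44/55.32) = -0.726  (SLC10)
CCN4 is most strongly downregulated.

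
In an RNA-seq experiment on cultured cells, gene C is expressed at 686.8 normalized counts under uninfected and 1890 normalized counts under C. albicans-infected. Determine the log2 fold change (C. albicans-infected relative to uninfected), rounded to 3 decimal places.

1.460

Fold change = 1890 / 686.8 = 2.7519
log2(2.7519) = 1.4604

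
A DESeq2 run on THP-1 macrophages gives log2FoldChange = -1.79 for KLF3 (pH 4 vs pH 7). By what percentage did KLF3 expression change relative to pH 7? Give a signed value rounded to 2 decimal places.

Fold change = 2^(-1.79) = 0.2892
Percent change = (FC − 1) × 100% = (0.2892 − 1) × 100 = -71.08%

-71.08%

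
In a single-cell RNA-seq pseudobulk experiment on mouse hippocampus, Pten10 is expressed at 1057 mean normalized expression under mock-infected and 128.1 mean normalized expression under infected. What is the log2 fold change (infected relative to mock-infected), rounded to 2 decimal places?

-3.04

Fold change = 128.1 / 1057 = 0.1212
log2(0.1212) = -3.045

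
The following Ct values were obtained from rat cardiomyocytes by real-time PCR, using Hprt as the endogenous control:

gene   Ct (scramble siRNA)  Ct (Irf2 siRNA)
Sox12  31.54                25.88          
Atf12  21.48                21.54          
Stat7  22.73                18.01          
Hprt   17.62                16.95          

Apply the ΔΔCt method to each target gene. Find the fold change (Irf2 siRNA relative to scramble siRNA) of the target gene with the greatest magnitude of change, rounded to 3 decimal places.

Sox12: ΔΔCt = (25.88−16.95) − (31.54−17.62) = 8.93 − 13.92 = -4.99; fold change = 2^4.99 = 31.779
Atf12: ΔΔCt = (21.54−16.95) − (21.48−17.62) = 4.59 − 3.86 = 0.73; fold change = 2^-0.73 = 0.603
Stat7: ΔΔCt = (18.01−16.95) − (22.73−17.62) = 1.06 − 5.11 = -4.05; fold change = 2^4.05 = 16.564
Sox12 has the largest |ΔΔCt| = 4.99.

31.779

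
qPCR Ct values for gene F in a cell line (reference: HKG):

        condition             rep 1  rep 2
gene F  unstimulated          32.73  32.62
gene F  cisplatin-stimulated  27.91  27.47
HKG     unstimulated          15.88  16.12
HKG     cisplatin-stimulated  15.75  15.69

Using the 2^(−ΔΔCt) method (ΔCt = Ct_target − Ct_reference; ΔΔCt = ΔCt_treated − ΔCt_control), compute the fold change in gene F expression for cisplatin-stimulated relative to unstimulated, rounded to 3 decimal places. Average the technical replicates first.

Mean Ct: gene F unstimulated 32.675; gene F cisplatin-stimulated 27.690; HKG unstimulated 16.000; HKG cisplatin-stimulated 15.720
ΔCt(unstimulated) = 32.675 − 16.000 = 16.675
ΔCt(cisplatin-stimulated) = 27.690 − 15.720 = 11.970
ΔΔCt = 11.970 − 16.675 = -4.705
Fold change = 2^(−(-4.705)) = 2^4.705 = 26.0823

26.082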